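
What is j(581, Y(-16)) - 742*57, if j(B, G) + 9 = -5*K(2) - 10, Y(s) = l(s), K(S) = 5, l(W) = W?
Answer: -42338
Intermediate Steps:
Y(s) = s
j(B, G) = -44 (j(B, G) = -9 + (-5*5 - 10) = -9 + (-25 - 10) = -9 - 35 = -44)
j(581, Y(-16)) - 742*57 = -44 - 742*57 = -44 - 1*42294 = -44 - 42294 = -42338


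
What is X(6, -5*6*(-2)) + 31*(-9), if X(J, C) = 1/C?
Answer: -16739/60 ≈ -278.98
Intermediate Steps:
X(6, -5*6*(-2)) + 31*(-9) = 1/(-5*6*(-2)) + 31*(-9) = 1/(-30*(-2)) - 279 = 1/60 - 279 = -16739/60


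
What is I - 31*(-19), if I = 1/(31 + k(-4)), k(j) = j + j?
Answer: 13548/23 ≈ 589.04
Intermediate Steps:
k(j) = 2*j
I = 1/23 (I = 1/(31 + 2*(-4)) = 1/(31 - 8) = 1/23 ≈ 0.043478)
I - 31*(-19) = 1/23 - 31*(-19) = 1/23 + 589 = 13548/23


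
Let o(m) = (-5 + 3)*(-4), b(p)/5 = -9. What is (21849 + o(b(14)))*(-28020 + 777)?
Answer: -595450251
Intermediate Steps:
b(p) = -45 (b(p) = 5*(-9) = -45)
o(m) = 8 (o(m) = -2*(-4) = 8)
(21849 + o(b(14)))*(-28020 + 777) = (21849 + 8)*(-28020 + 777) = 21857*(-27243) = -595450251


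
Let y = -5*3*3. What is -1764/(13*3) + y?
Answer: -1173/13 ≈ -90.231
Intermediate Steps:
y = -45 (y = -15*3 = -45)
-1764/(13*3) + y = -1764/(13*3) - 45 = -1764/39 - 45 = -12*49/13 - 45 = -588/13 - 45 = -1173/13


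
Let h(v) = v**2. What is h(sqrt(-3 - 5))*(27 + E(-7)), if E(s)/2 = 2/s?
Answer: -1480/7 ≈ -211.43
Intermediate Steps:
E(s) = 4/s (E(s) = 2*(2/s) = 4/s)
h(sqrt(-3 - 5))*(27 + E(-7)) = (sqrt(-3 - 5))**2*(27 + 4/(-7)) = (sqrt(-8))**2*(27 + 4*(-1/7)) = (2*I*sqrt(2))**2*(27 - 4/7) = -8*185/7 = -1480/7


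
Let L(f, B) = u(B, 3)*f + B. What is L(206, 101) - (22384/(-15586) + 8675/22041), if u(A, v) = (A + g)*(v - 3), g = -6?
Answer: 17527395410/171765513 ≈ 102.04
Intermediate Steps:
u(A, v) = (-6 + A)*(-3 + v) (u(A, v) = (A - 6)*(v - 3) = (-6 + A)*(-3 + v))
L(f, B) = B (L(f, B) = (18 - 6*3 - 3*B + B*3)*f + B = (18 - 18 - 3*B + 3*B)*f + B = 0*f + B = 0 + B = B)
L(206, 101) - (22384/(-15586) + 8675/22041) = 101 - (22384/(-15586) + 8675/22041) = 101 - (22384*(-1/15586) + 8675*(1/22041)) = 101 - (-11192/7793 + 8675/22041) = 101 - 1*(-179078597/171765513) = 101 + 179078597/171765513 = 17527395410/171765513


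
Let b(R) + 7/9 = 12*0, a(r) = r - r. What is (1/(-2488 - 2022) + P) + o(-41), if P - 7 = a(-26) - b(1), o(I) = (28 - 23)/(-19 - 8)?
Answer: 924523/121770 ≈ 7.5924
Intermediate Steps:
a(r) = 0
b(R) = -7/9 (b(R) = -7/9 + 12*0 = -7/9 + 0 = -7/9)
o(I) = -5/27 (o(I) = 5/(-27) = 5*(-1/27) = -5/27)
P = 70/9 (P = 7 + (0 - 1*(-7/9)) = 7 + (0 + 7/9) = 7 + 7/9 = 70/9 ≈ 7.7778)
(1/(-2488 - 2022) + P) + o(-41) = (1/(-2488 - 2022) + 70/9) - 5/27 = (1/(-4510) + 70/9) - 5/27 = (-1/4510 + 70/9) - 5/27 = 315691/40590 - 5/27 = 924523/121770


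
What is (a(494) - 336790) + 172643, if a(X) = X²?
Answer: 79889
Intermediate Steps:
(a(494) - 336790) + 172643 = (494² - 336790) + 172643 = (244036 - 336790) + 172643 = -92754 + 172643 = 79889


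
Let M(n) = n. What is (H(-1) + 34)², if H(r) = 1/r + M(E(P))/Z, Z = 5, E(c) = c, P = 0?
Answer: 1089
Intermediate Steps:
H(r) = 1/r (H(r) = 1/r + 0/5 = 1/r + 0*(⅕) = 1/r + 0 = 1/r)
(H(-1) + 34)² = (1/(-1) + 34)² = (-1 + 34)² = 33² = 1089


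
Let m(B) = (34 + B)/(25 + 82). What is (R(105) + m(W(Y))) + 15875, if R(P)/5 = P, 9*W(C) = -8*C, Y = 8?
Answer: 15793442/963 ≈ 16400.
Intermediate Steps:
W(C) = -8*C/9 (W(C) = (-8*C)/9 = -8*C/9)
R(P) = 5*P
m(B) = 34/107 + B/107 (m(B) = (34 + B)/107 = (34 + B)*(1/107) = 34/107 + B/107)
(R(105) + m(W(Y))) + 15875 = (5*105 + (34/107 + (-8/9*8)/107)) + 15875 = (525 + (34/107 + (1/107)*(-64/9))) + 15875 = (525 + (34/107 - 64/963)) + 15875 = (525 + 242/963) + 15875 = 505817/963 + 15875 = 15793442/963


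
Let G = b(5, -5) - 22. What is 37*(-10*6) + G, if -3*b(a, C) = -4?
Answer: -6722/3 ≈ -2240.7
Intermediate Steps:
b(a, C) = 4/3 (b(a, C) = -⅓*(-4) = 4/3)
G = -62/3 (G = 4/3 - 22 = -62/3 ≈ -20.667)
37*(-10*6) + G = 37*(-10*6) - 62/3 = 37*(-60) - 62/3 = -2220 - 62/3 = -6722/3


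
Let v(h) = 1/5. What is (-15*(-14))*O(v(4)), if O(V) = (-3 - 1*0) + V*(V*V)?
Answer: -15708/25 ≈ -628.32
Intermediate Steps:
v(h) = 1/5
O(V) = -3 + V**3 (O(V) = (-3 + 0) + V*V**2 = -3 + V**3)
(-15*(-14))*O(v(4)) = (-15*(-14))*(-3 + (1/5)**3) = 210*(-3 + 1/125) = 210*(-374/125) = -15708/25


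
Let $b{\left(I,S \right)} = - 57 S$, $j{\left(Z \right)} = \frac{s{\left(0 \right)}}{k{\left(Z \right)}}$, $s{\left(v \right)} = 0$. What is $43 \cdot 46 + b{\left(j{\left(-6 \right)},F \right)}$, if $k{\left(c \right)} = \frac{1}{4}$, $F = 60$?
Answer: $-1442$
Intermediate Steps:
$k{\left(c \right)} = \frac{1}{4}$
$j{\left(Z \right)} = 0$ ($j{\left(Z \right)} = 0 \frac{1}{\frac{1}{4}} = 0 \cdot 4 = 0$)
$43 \cdot 46 + b{\left(j{\left(-6 \right)},F \right)} = 43 \cdot 46 - 3420 = 1978 - 3420 = -1442$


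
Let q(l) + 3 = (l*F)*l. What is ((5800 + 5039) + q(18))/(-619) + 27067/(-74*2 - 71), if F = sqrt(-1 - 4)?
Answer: -19127557/135561 - 324*I*sqrt(5)/619 ≈ -141.1 - 1.1704*I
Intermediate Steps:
F = I*sqrt(5) (F = sqrt(-5) = I*sqrt(5) ≈ 2.2361*I)
q(l) = -3 + I*sqrt(5)*l**2 (q(l) = -3 + (l*(I*sqrt(5)))*l = -3 + (I*l*sqrt(5))*l = -3 + I*sqrt(5)*l**2)
((5800 + 5039) + q(18))/(-619) + 27067/(-74*2 - 71) = ((5800 + 5039) + (-3 + I*sqrt(5)*18**2))/(-619) + 27067/(-74*2 - 71) = (10839 + (-3 + I*sqrt(5)*324))*(-1/619) + 27067/(-148 - 71) = (10839 + (-3 + 324*I*sqrt(5)))*(-1/619) + 27067/(-219) = (10836 + 324*I*sqrt(5))*(-1/619) + 27067*(-1/219) = (-10836/619 - 324*I*sqrt(5)/619) - 27067/219 = -19127557/135561 - 324*I*sqrt(5)/619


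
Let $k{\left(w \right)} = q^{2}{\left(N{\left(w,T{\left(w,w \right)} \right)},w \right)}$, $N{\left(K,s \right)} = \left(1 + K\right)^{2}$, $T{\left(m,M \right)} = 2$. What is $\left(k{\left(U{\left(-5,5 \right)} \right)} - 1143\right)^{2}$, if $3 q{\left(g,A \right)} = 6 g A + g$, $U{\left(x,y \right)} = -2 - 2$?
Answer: $13089924$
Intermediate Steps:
$U{\left(x,y \right)} = -4$ ($U{\left(x,y \right)} = -2 - 2 = -4$)
$q{\left(g,A \right)} = \frac{g}{3} + 2 A g$ ($q{\left(g,A \right)} = \frac{6 g A + g}{3} = \frac{6 A g + g}{3} = \frac{g + 6 A g}{3} = \frac{g}{3} + 2 A g$)
$k{\left(w \right)} = \frac{\left(1 + w\right)^{4} \left(1 + 6 w\right)^{2}}{9}$ ($k{\left(w \right)} = \left(\frac{\left(1 + w\right)^{2} \left(1 + 6 w\right)}{3}\right)^{2} = \frac{\left(1 + w\right)^{4} \left(1 + 6 w\right)^{2}}{9}$)
$\left(k{\left(U{\left(-5,5 \right)} \right)} - 1143\right)^{2} = \left(\frac{\left(1 - 4\right)^{4} \left(1 + 6 \left(-4\right)\right)^{2}}{9} - 1143\right)^{2} = \left(\frac{\left(-3\right)^{4} \left(1 - 24\right)^{2}}{9} - 1143\right)^{2} = \left(\frac{1}{9} \cdot 81 \left(-23\right)^{2} - 1143\right)^{2} = \left(\frac{1}{9} \cdot 81 \cdot 529 - 1143\right)^{2} = \left(4761 - 1143\right)^{2} = 3618^{2} = 13089924$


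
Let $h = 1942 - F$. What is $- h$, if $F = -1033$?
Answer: $-2975$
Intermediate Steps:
$h = 2975$ ($h = 1942 - -1033 = 1942 + 1033 = 2975$)
$- h = \left(-1\right) 2975 = -2975$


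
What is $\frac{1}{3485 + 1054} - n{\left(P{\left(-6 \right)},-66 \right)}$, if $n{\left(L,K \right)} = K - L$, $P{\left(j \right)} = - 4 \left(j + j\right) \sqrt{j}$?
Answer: $\frac{299575}{4539} + 48 i \sqrt{6} \approx 66.0 + 117.58 i$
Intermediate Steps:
$P{\left(j \right)} = - 8 j^{\frac{3}{2}}$ ($P{\left(j \right)} = - 4 \cdot 2 j \sqrt{j} = - 8 j \sqrt{j} = - 8 j^{\frac{3}{2}}$)
$\frac{1}{3485 + 1054} - n{\left(P{\left(-6 \right)},-66 \right)} = \frac{1}{3485 + 1054} - \left(-66 - - 8 \left(-6\right)^{\frac{3}{2}}\right) = \frac{1}{4539} - \left(-66 - - 8 \left(- 6 i \sqrt{6}\right)\right) = \frac{1}{4539} - \left(-66 - 48 i \sqrt{6}\right) = \frac{1}{4539} + \left(66 + 48 i \sqrt{6}\right) = \frac{299575}{4539} + 48 i \sqrt{6}$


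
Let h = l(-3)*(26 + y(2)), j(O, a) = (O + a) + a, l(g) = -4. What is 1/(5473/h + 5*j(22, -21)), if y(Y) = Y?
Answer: -112/16673 ≈ -0.0067174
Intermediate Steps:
j(O, a) = O + 2*a
h = -112 (h = -4*(26 + 2) = -4*28 = -112)
1/(5473/h + 5*j(22, -21)) = 1/(5473/(-112) + 5*(22 + 2*(-21))) = 1/(5473*(-1/112) + 5*(22 - 42)) = 1/(-5473/112 + 5*(-20)) = 1/(-5473/112 - 100) = 1/(-16673/112) = -112/16673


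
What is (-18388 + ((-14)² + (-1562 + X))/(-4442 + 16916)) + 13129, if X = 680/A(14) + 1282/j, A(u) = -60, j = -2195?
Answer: -215995058848/41070645 ≈ -5259.1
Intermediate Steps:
X = -78476/6585 (X = 680/(-60) + 1282/(-2195) = 680*(-1/60) + 1282*(-1/2195) = -34/3 - 1282/2195 = -78476/6585 ≈ -11.917)
(-18388 + ((-14)² + (-1562 + X))/(-4442 + 16916)) + 13129 = (-18388 + ((-14)² + (-1562 - 78476/6585))/(-4442 + 16916)) + 13129 = (-18388 + (196 - 10364246/6585)/12474) + 13129 = (-18388 - 9073586/6585*1/12474) + 13129 = (-18388 - 4536793/41070645) + 13129 = -755211557053/41070645 + 13129 = -215995058848/41070645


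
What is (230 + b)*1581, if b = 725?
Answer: 1509855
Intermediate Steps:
(230 + b)*1581 = (230 + 725)*1581 = 955*1581 = 1509855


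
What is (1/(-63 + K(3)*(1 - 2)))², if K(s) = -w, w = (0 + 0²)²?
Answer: 1/3969 ≈ 0.00025195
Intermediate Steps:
w = 0 (w = (0 + 0)² = 0² = 0)
K(s) = 0 (K(s) = -1*0 = 0)
(1/(-63 + K(3)*(1 - 2)))² = (1/(-63 + 0*(1 - 2)))² = (1/(-63 + 0*(-1)))² = (1/(-63 + 0))² = (1/(-63))² = (-1/63)² = 1/3969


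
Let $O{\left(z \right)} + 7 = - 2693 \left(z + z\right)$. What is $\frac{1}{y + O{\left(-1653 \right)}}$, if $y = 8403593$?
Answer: $\frac{1}{17306644} \approx 5.7781 \cdot 10^{-8}$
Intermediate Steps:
$O{\left(z \right)} = -7 - 5386 z$ ($O{\left(z \right)} = -7 - 2693 \left(z + z\right) = -7 - 2693 \cdot 2 z = -7 - 5386 z$)
$\frac{1}{y + O{\left(-1653 \right)}} = \frac{1}{8403593 - -8903051} = \frac{1}{8403593 + \left(-7 + 8903058\right)} = \frac{1}{8403593 + 8903051} = \frac{1}{17306644}$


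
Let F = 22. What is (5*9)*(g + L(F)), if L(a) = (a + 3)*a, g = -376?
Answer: 7830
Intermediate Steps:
L(a) = a*(3 + a) (L(a) = (3 + a)*a = a*(3 + a))
(5*9)*(g + L(F)) = (5*9)*(-376 + 22*(3 + 22)) = 45*(-376 + 22*25) = 45*(-376 + 550) = 45*174 = 7830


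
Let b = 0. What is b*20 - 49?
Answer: -49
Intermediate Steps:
b*20 - 49 = 0*20 - 49 = 0 - 49 = -49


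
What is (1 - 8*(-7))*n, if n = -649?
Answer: -36993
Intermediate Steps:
(1 - 8*(-7))*n = (1 - 8*(-7))*(-649) = (1 + 56)*(-649) = 57*(-649) = -36993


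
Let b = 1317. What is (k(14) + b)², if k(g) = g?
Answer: 1771561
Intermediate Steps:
(k(14) + b)² = (14 + 1317)² = 1331² = 1771561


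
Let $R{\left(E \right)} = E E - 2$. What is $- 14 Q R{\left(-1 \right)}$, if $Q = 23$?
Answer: $322$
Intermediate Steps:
$R{\left(E \right)} = -2 + E^{2}$ ($R{\left(E \right)} = E^{2} - 2 = -2 + E^{2}$)
$- 14 Q R{\left(-1 \right)} = \left(-14\right) 23 \left(-2 + \left(-1\right)^{2}\right) = - 322 \left(-2 + 1\right) = \left(-322\right) \left(-1\right) = 322$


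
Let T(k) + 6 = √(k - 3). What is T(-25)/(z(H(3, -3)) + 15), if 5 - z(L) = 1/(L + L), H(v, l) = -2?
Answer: -8/27 + 8*I*√7/81 ≈ -0.2963 + 0.26131*I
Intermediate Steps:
T(k) = -6 + √(-3 + k) (T(k) = -6 + √(k - 3) = -6 + √(-3 + k))
z(L) = 5 - 1/(2*L) (z(L) = 5 - 1/(L + L) = 5 - 1/(2*L))
T(-25)/(z(H(3, -3)) + 15) = (-6 + √(-3 - 25))/((5 - ½/(-2)) + 15) = (-6 + √(-28))/((5 - ½*(-½)) + 15) = (-6 + 2*I*√7)/((5 + ¼) + 15) = (-6 + 2*I*√7)/(21/4 + 15) = (-6 + 2*I*√7)/(81/4) = (-6 + 2*I*√7)*(4/81) = -8/27 + 8*I*√7/81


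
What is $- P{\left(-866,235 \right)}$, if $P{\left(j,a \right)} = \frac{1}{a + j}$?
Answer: $\frac{1}{631} \approx 0.0015848$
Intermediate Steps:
$- P{\left(-866,235 \right)} = - \frac{1}{235 - 866} = - \frac{1}{-631} = \left(-1\right) \left(- \frac{1}{631}\right) = \frac{1}{631}$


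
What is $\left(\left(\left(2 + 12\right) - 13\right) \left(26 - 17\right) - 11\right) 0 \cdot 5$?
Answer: $0$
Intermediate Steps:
$\left(\left(\left(2 + 12\right) - 13\right) \left(26 - 17\right) - 11\right) 0 \cdot 5 = \left(\left(14 - 13\right) 9 - 11\right) 0 = \left(1 \cdot 9 - 11\right) 0 = \left(9 - 11\right) 0 = \left(-2\right) 0 = 0$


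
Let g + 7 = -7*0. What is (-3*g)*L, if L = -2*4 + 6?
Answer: -42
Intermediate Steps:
g = -7 (g = -7 - 7*0 = -7 + 0 = -7)
L = -2 (L = -8 + 6 = -2)
(-3*g)*L = -3*(-7)*(-2) = 21*(-2) = -42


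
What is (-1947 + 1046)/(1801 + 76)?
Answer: -901/1877 ≈ -0.48002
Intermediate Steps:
(-1947 + 1046)/(1801 + 76) = -901/1877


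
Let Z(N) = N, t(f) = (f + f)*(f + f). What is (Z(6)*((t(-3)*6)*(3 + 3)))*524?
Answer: 4074624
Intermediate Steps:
t(f) = 4*f**2 (t(f) = (2*f)*(2*f) = 4*f**2)
(Z(6)*((t(-3)*6)*(3 + 3)))*524 = (6*(((4*(-3)**2)*6)*(3 + 3)))*524 = (6*(((4*9)*6)*6))*524 = (6*((36*6)*6))*524 = (6*(216*6))*524 = (6*1296)*524 = 7776*524 = 4074624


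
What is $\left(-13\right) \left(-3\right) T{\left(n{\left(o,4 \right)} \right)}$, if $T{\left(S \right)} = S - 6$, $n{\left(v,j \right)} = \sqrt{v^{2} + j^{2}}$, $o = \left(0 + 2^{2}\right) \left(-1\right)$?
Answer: $-234 + 156 \sqrt{2} \approx -13.383$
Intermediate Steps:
$o = -4$ ($o = \left(0 + 4\right) \left(-1\right) = 4 \left(-1\right) = -4$)
$n{\left(v,j \right)} = \sqrt{j^{2} + v^{2}}$
$T{\left(S \right)} = -6 + S$ ($T{\left(S \right)} = S - 6 = -6 + S$)
$\left(-13\right) \left(-3\right) T{\left(n{\left(o,4 \right)} \right)} = \left(-13\right) \left(-3\right) \left(-6 + \sqrt{4^{2} + \left(-4\right)^{2}}\right) = 39 \left(-6 + \sqrt{16 + 16}\right) = 39 \left(-6 + \sqrt{32}\right) = 39 \left(-6 + 4 \sqrt{2}\right) = -234 + 156 \sqrt{2}$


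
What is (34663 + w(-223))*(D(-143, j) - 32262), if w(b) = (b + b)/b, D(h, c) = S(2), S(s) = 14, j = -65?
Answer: -1117876920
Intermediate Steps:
D(h, c) = 14
w(b) = 2 (w(b) = (2*b)/b = 2)
(34663 + w(-223))*(D(-143, j) - 32262) = (34663 + 2)*(14 - 32262) = 34665*(-32248) = -1117876920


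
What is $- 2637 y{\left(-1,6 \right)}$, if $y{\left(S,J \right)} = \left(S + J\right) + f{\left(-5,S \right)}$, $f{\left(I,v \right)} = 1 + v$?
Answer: $-13185$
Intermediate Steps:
$y{\left(S,J \right)} = 1 + J + 2 S$ ($y{\left(S,J \right)} = \left(S + J\right) + \left(1 + S\right) = \left(J + S\right) + \left(1 + S\right) = 1 + J + 2 S$)
$- 2637 y{\left(-1,6 \right)} = - 2637 \left(1 + 6 + 2 \left(-1\right)\right) = - 2637 \left(1 + 6 - 2\right) = \left(-2637\right) 5 = -13185$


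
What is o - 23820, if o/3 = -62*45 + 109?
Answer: -31863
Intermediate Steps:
o = -8043 (o = 3*(-62*45 + 109) = 3*(-2790 + 109) = 3*(-2681) = -8043)
o - 23820 = -8043 - 23820 = -31863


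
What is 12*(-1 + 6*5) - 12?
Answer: 336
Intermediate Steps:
12*(-1 + 6*5) - 12 = 12*(-1 + 30) - 12 = 12*29 - 12 = 348 - 12 = 336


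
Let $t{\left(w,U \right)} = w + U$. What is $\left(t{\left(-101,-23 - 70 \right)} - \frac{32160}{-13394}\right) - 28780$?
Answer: $- \frac{194022798}{6697} \approx -28972.0$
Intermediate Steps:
$t{\left(w,U \right)} = U + w$
$\left(t{\left(-101,-23 - 70 \right)} - \frac{32160}{-13394}\right) - 28780 = \left(\left(\left(-23 - 70\right) - 101\right) - \frac{32160}{-13394}\right) - 28780 = \left(\left(\left(-23 - 70\right) - 101\right) - - \frac{16080}{6697}\right) - 28780 = \left(\left(-93 - 101\right) + \frac{16080}{6697}\right) - 28780 = \left(-194 + \frac{16080}{6697}\right) - 28780 = - \frac{1283138}{6697} - 28780 = - \frac{194022798}{6697}$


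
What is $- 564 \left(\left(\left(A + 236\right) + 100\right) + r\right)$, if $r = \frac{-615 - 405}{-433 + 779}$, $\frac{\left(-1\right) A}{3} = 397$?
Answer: $\frac{83711700}{173} \approx 4.8388 \cdot 10^{5}$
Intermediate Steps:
$A = -1191$ ($A = \left(-3\right) 397 = -1191$)
$r = - \frac{510}{173}$ ($r = - \frac{1020}{346} = \left(-1020\right) \frac{1}{346} = - \frac{510}{173} \approx -2.948$)
$- 564 \left(\left(\left(A + 236\right) + 100\right) + r\right) = - 564 \left(\left(\left(-1191 + 236\right) + 100\right) - \frac{510}{173}\right) = - 564 \left(\left(-955 + 100\right) - \frac{510}{173}\right) = - 564 \left(-855 - \frac{510}{173}\right) = \left(-564\right) \left(- \frac{148425}{173}\right) = \frac{83711700}{173}$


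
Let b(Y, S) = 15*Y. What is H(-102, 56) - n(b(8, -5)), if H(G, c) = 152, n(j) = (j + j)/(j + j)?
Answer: 151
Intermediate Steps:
n(j) = 1 (n(j) = (2*j)/((2*j)) = (2*j)*(1/(2*j)) = 1)
H(-102, 56) - n(b(8, -5)) = 152 - 1*1 = 152 - 1 = 151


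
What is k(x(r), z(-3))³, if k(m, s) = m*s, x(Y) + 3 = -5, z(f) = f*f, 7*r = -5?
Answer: -373248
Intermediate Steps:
r = -5/7 (r = (⅐)*(-5) = -5/7 ≈ -0.71429)
z(f) = f²
x(Y) = -8 (x(Y) = -3 - 5 = -8)
k(x(r), z(-3))³ = (-8*(-3)²)³ = (-8*9)³ = (-72)³ = -373248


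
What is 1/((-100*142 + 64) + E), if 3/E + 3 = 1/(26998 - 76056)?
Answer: -147175/2080612974 ≈ -7.0736e-5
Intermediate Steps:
E = -147174/147175 (E = 3/(-3 + 1/(26998 - 76056)) = 3/(-3 + 1/(-49058)) = 3/(-3 - 1/49058) = 3/(-147175/49058) = 3*(-49058/147175) = -147174/147175 ≈ -0.99999)
1/((-100*142 + 64) + E) = 1/((-100*142 + 64) - 147174/147175) = 1/((-14200 + 64) - 147174/147175) = 1/(-14136 - 147174/147175) = 1/(-2080612974/147175) = -147175/2080612974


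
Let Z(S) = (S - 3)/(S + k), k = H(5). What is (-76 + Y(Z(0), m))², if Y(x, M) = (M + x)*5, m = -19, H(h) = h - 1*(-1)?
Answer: 120409/4 ≈ 30102.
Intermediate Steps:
H(h) = 1 + h (H(h) = h + 1 = 1 + h)
k = 6 (k = 1 + 5 = 6)
Z(S) = (-3 + S)/(6 + S) (Z(S) = (S - 3)/(S + 6) = (-3 + S)/(6 + S))
Y(x, M) = 5*M + 5*x
(-76 + Y(Z(0), m))² = (-76 + (5*(-19) + 5*((-3 + 0)/(6 + 0))))² = (-76 + (-95 + 5*(-3/6)))² = (-76 + (-95 + 5*((⅙)*(-3))))² = (-76 + (-95 + 5*(-½)))² = (-76 + (-95 - 5/2))² = (-76 - 195/2)² = (-347/2)² = 120409/4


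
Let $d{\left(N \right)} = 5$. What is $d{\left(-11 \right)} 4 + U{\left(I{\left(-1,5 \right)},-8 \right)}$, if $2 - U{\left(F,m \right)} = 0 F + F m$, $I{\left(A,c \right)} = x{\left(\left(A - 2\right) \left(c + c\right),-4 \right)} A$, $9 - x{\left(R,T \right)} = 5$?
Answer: $-10$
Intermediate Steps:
$x{\left(R,T \right)} = 4$ ($x{\left(R,T \right)} = 9 - 5 = 4$)
$I{\left(A,c \right)} = 4 A$
$U{\left(F,m \right)} = 2 - F m$ ($U{\left(F,m \right)} = 2 - \left(0 F + F m\right) = 2 - \left(0 + F m\right) = 2 - F m$)
$d{\left(-11 \right)} 4 + U{\left(I{\left(-1,5 \right)},-8 \right)} = 5 \cdot 4 + \left(2 - 4 \left(-1\right) \left(-8\right)\right) = 20 + \left(2 - \left(-4\right) \left(-8\right)\right) = 20 + \left(2 - 32\right) = 20 - 30 = -10$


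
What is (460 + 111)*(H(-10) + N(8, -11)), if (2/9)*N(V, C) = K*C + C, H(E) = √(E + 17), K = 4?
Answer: -282645/2 + 571*√7 ≈ -1.3981e+5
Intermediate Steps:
H(E) = √(17 + E)
N(V, C) = 45*C/2 (N(V, C) = 9*(4*C + C)/2 = 9*(5*C)/2 = 45*C/2)
(460 + 111)*(H(-10) + N(8, -11)) = (460 + 111)*(√(17 - 10) + (45/2)*(-11)) = 571*(√7 - 495/2) = 571*(-495/2 + √7) = -282645/2 + 571*√7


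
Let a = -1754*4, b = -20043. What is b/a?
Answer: 20043/7016 ≈ 2.8568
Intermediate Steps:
a = -7016
b/a = -20043/(-7016) = -20043*(-1/7016) = 20043/7016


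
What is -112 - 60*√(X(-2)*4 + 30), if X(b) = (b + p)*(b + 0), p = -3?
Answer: -112 - 60*√70 ≈ -614.00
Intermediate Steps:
X(b) = b*(-3 + b) (X(b) = (b - 3)*(b + 0) = (-3 + b)*b = b*(-3 + b))
-112 - 60*√(X(-2)*4 + 30) = -112 - 60*√(-2*(-3 - 2)*4 + 30) = -112 - 60*√(-2*(-5)*4 + 30) = -112 - 60*√(10*4 + 30) = -112 - 60*√(40 + 30) = -112 - 60*√70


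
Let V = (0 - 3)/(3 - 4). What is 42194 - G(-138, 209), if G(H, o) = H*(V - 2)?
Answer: 42332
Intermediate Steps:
V = 3 (V = -3/(-1) = -3*(-1) = 3)
G(H, o) = H (G(H, o) = H*(3 - 2) = H*1 = H)
42194 - G(-138, 209) = 42194 - 1*(-138) = 42194 + 138 = 42332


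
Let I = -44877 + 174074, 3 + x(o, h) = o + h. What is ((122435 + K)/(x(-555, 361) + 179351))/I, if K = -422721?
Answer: -150143/11573079669 ≈ -1.2973e-5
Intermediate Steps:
x(o, h) = -3 + h + o (x(o, h) = -3 + (o + h) = -3 + (h + o) = -3 + h + o)
I = 129197
((122435 + K)/(x(-555, 361) + 179351))/I = ((122435 - 422721)/((-3 + 361 - 555) + 179351))/129197 = -300286/(-197 + 179351)*(1/129197) = -300286/179154*(1/129197) = -300286*1/179154*(1/129197) = -150143/89577*1/129197 = -150143/11573079669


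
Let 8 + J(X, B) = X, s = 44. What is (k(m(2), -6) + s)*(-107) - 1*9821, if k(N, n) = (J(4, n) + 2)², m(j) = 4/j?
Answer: -14957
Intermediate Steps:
J(X, B) = -8 + X
k(N, n) = 4 (k(N, n) = ((-8 + 4) + 2)² = (-4 + 2)² = (-2)² = 4)
(k(m(2), -6) + s)*(-107) - 1*9821 = (4 + 44)*(-107) - 1*9821 = 48*(-107) - 9821 = -5136 - 9821 = -14957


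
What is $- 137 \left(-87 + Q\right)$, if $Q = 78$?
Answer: $1233$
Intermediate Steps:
$- 137 \left(-87 + Q\right) = - 137 \left(-87 + 78\right) = \left(-137\right) \left(-9\right) = 1233$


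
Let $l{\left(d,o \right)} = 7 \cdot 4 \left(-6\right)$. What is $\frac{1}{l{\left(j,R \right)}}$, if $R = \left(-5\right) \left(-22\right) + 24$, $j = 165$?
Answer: $- \frac{1}{168} \approx -0.0059524$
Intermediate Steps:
$R = 134$ ($R = 110 + 24 = 134$)
$l{\left(d,o \right)} = -168$ ($l{\left(d,o \right)} = 28 \left(-6\right) = -168$)
$\frac{1}{l{\left(j,R \right)}} = \frac{1}{-168} = - \frac{1}{168}$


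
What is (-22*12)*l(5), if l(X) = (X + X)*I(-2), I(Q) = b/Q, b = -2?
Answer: -2640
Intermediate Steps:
I(Q) = -2/Q
l(X) = 2*X (l(X) = (X + X)*(-2/(-2)) = (2*X)*(-2*(-1/2)) = (2*X)*1 = 2*X)
(-22*12)*l(5) = (-22*12)*(2*5) = -264*10 = -2640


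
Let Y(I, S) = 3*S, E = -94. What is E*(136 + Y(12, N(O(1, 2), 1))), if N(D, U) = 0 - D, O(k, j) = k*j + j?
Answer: -11656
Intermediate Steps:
O(k, j) = j + j*k (O(k, j) = j*k + j = j + j*k)
N(D, U) = -D
E*(136 + Y(12, N(O(1, 2), 1))) = -94*(136 + 3*(-2*(1 + 1))) = -94*(136 + 3*(-2*2)) = -94*(136 + 3*(-1*4)) = -94*(136 + 3*(-4)) = -94*(136 - 12) = -94*124 = -11656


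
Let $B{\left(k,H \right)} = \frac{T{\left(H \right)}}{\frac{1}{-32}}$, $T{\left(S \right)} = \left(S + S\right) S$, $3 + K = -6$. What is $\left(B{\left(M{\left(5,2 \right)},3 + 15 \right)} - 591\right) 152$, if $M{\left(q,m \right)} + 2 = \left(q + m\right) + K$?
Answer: $-3241704$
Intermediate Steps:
$K = -9$ ($K = -3 - 6 = -9$)
$T{\left(S \right)} = 2 S^{2}$ ($T{\left(S \right)} = 2 S S = 2 S^{2}$)
$M{\left(q,m \right)} = -11 + m + q$ ($M{\left(q,m \right)} = -2 - \left(9 - m - q\right) = -2 + \left(-9 + m + q\right) = -11 + m + q$)
$B{\left(k,H \right)} = - 64 H^{2}$ ($B{\left(k,H \right)} = \frac{2 H^{2}}{\frac{1}{-32}} = \frac{2 H^{2}}{- \frac{1}{32}} = 2 H^{2} \left(-32\right) = - 64 H^{2}$)
$\left(B{\left(M{\left(5,2 \right)},3 + 15 \right)} - 591\right) 152 = \left(- 64 \left(3 + 15\right)^{2} - 591\right) 152 = \left(- 64 \cdot 18^{2} - 591\right) 152 = \left(\left(-64\right) 324 - 591\right) 152 = \left(-20736 - 591\right) 152 = \left(-21327\right) 152 = -3241704$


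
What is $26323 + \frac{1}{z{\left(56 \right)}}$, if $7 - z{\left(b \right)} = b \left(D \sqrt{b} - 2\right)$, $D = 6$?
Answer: $\frac{23720839818}{901145} - \frac{96 \sqrt{14}}{901145} \approx 26323.0$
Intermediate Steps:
$z{\left(b \right)} = 7 - b \left(-2 + 6 \sqrt{b}\right)$ ($z{\left(b \right)} = 7 - b \left(6 \sqrt{b} - 2\right) = 7 - b \left(-2 + 6 \sqrt{b}\right)$)
$26323 + \frac{1}{z{\left(56 \right)}} = 26323 + \frac{1}{7 - 6 \cdot 56^{\frac{3}{2}} + 2 \cdot 56} = 26323 + \frac{1}{7 - 6 \cdot 112 \sqrt{14} + 112} = 26323 + \frac{1}{7 - 672 \sqrt{14} + 112} = 26323 + \frac{1}{119 - 672 \sqrt{14}}$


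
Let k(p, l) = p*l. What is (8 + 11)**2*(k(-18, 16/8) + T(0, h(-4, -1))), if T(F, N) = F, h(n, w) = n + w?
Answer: -12996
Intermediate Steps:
k(p, l) = l*p
(8 + 11)**2*(k(-18, 16/8) + T(0, h(-4, -1))) = (8 + 11)**2*((16/8)*(-18) + 0) = 19**2*((16*(1/8))*(-18) + 0) = 361*(2*(-18) + 0) = 361*(-36 + 0) = 361*(-36) = -12996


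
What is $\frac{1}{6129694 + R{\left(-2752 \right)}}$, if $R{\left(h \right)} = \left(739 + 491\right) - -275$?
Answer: $\frac{1}{6131199} \approx 1.631 \cdot 10^{-7}$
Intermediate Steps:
$R{\left(h \right)} = 1505$ ($R{\left(h \right)} = 1230 + 275 = 1505$)
$\frac{1}{6129694 + R{\left(-2752 \right)}} = \frac{1}{6129694 + 1505} = \frac{1}{6131199}$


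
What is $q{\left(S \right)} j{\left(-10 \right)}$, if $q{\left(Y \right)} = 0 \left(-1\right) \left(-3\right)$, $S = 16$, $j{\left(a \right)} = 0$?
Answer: $0$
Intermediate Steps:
$q{\left(Y \right)} = 0$ ($q{\left(Y \right)} = 0 \left(-3\right) = 0$)
$q{\left(S \right)} j{\left(-10 \right)} = 0 \cdot 0 = 0$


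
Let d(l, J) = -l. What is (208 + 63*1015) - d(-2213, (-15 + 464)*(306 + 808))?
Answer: 61940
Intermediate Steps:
(208 + 63*1015) - d(-2213, (-15 + 464)*(306 + 808)) = (208 + 63*1015) - (-1)*(-2213) = (208 + 63945) - 1*2213 = 64153 - 2213 = 61940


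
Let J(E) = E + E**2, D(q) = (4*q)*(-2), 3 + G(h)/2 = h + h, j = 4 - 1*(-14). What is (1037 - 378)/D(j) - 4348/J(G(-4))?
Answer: -155095/11088 ≈ -13.988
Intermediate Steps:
j = 18 (j = 4 + 14 = 18)
G(h) = -6 + 4*h (G(h) = -6 + 2*(h + h) = -6 + 2*(2*h) = -6 + 4*h)
D(q) = -8*q
(1037 - 378)/D(j) - 4348/J(G(-4)) = (1037 - 378)/((-8*18)) - 4348*1/((1 + (-6 + 4*(-4)))*(-6 + 4*(-4))) = 659/(-144) - 4348*1/((1 + (-6 - 16))*(-6 - 16)) = 659*(-1/144) - 4348*(-1/(22*(1 - 22))) = -659/144 - 4348/((-22*(-21))) = -659/144 - 4348/462 = -659/144 - 4348*1/462 = -659/144 - 2174/231 = -155095/11088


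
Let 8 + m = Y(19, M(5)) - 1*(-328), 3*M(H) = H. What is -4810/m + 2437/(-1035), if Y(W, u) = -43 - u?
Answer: -8474006/427455 ≈ -19.824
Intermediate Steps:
M(H) = H/3
m = 826/3 (m = -8 + ((-43 - 5/3) - 1*(-328)) = -8 + ((-43 - 1*5/3) + 328) = -8 + ((-43 - 5/3) + 328) = -8 + (-134/3 + 328) = -8 + 850/3 = 826/3 ≈ 275.33)
-4810/m + 2437/(-1035) = -4810/826/3 + 2437/(-1035) = -4810*3/826 + 2437*(-1/1035) = -7215/413 - 2437/1035 = -8474006/427455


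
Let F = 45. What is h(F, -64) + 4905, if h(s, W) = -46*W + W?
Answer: 7785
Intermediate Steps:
h(s, W) = -45*W
h(F, -64) + 4905 = -45*(-64) + 4905 = 2880 + 4905 = 7785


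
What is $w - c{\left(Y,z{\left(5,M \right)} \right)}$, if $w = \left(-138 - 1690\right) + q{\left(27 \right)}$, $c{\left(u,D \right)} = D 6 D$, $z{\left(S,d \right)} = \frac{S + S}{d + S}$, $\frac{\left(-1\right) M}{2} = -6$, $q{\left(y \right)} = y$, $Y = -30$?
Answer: $- \frac{521089}{289} \approx -1803.1$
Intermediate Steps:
$M = 12$ ($M = \left(-2\right) \left(-6\right) = 12$)
$z{\left(S,d \right)} = \frac{2 S}{S + d}$
$c{\left(u,D \right)} = 6 D^{2}$ ($c{\left(u,D \right)} = 6 D D = 6 D^{2}$)
$w = -1801$ ($w = \left(-138 - 1690\right) + 27 = -1828 + 27 = -1801$)
$w - c{\left(Y,z{\left(5,M \right)} \right)} = -1801 - 6 \left(2 \cdot 5 \frac{1}{5 + 12}\right)^{2} = -1801 - 6 \left(2 \cdot 5 \cdot \frac{1}{17}\right)^{2} = -1801 - 6 \left(\frac{10}{17}\right)^{2} = -1801 - 6 \cdot \frac{100}{289} = -1801 - \frac{600}{289} = - \frac{521089}{289}$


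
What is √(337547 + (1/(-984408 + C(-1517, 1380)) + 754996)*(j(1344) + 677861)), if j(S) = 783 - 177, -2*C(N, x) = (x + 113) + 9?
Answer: √497148718415423615912546/985159 ≈ 7.1571e+5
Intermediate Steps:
C(N, x) = -61 - x/2 (C(N, x) = -((x + 113) + 9)/2 = -((113 + x) + 9)/2 = -(122 + x)/2 = -61 - x/2)
j(S) = 606
√(337547 + (1/(-984408 + C(-1517, 1380)) + 754996)*(j(1344) + 677861)) = √(337547 + (1/(-984408 + (-61 - ½*1380)) + 754996)*(606 + 677861)) = √(337547 + (1/(-984408 + (-61 - 690)) + 754996)*678467) = √(337547 + (1/(-984408 - 751) + 754996)*678467) = √(337547 + (1/(-985159) + 754996)*678467) = √(337547 + (-1/985159 + 754996)*678467) = √(337547 + (743791104363/985159)*678467) = √(337547 + 504637719203851521/985159) = √(504638051741316494/985159) = √497148718415423615912546/985159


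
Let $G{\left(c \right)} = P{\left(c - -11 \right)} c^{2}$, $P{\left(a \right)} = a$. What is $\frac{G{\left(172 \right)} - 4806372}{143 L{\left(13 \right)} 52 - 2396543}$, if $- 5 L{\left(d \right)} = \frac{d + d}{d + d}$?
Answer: $- \frac{337500}{1332239} \approx -0.25333$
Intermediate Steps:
$L{\left(d \right)} = - \frac{1}{5}$ ($L{\left(d \right)} = - \frac{\left(d + d\right) \frac{1}{d + d}}{5} = - \frac{2 d \frac{1}{2 d}}{5} = \left(- \frac{1}{5}\right) 1 = - \frac{1}{5}$)
$G{\left(c \right)} = c^{2} \left(11 + c\right)$ ($G{\left(c \right)} = \left(c - -11\right) c^{2} = \left(c + 11\right) c^{2} = \left(11 + c\right) c^{2} = c^{2} \left(11 + c\right)$)
$\frac{G{\left(172 \right)} - 4806372}{143 L{\left(13 \right)} 52 - 2396543} = \frac{172^{2} \left(11 + 172\right) - 4806372}{143 \left(- \frac{1}{5}\right) 52 - 2396543} = \frac{29584 \cdot 183 - 4806372}{\left(- \frac{143}{5}\right) 52 - 2396543} = \frac{5413872 - 4806372}{- \frac{7436}{5} - 2396543} = \frac{607500}{- \frac{11990151}{5}} = 607500 \left(- \frac{5}{11990151}\right) = - \frac{337500}{1332239}$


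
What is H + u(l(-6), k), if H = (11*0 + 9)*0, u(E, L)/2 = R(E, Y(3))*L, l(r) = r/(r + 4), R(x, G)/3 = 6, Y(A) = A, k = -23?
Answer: -828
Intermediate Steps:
R(x, G) = 18 (R(x, G) = 3*6 = 18)
l(r) = r/(4 + r)
u(E, L) = 36*L (u(E, L) = 2*(18*L) = 36*L)
H = 0 (H = (0 + 9)*0 = 9*0 = 0)
H + u(l(-6), k) = 0 + 36*(-23) = 0 - 828 = -828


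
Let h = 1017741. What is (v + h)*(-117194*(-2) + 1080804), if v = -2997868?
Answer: -2604247189384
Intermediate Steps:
(v + h)*(-117194*(-2) + 1080804) = (-2997868 + 1017741)*(-117194*(-2) + 1080804) = -1980127*(234388 + 1080804) = -1980127*1315192 = -2604247189384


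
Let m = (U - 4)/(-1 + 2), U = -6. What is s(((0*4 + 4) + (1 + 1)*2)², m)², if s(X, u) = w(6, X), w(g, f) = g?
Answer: 36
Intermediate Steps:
m = -10 (m = (-6 - 4)/(-1 + 2) = -10/1 = -10*1 = -10)
s(X, u) = 6
s(((0*4 + 4) + (1 + 1)*2)², m)² = 6² = 36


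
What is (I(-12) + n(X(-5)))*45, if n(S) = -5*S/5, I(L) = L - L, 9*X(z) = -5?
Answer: 25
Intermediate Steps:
X(z) = -5/9 (X(z) = (⅑)*(-5) = -5/9)
I(L) = 0
n(S) = -S (n(S) = -5*S/5 = -S)
(I(-12) + n(X(-5)))*45 = (0 - 1*(-5/9))*45 = (0 + 5/9)*45 = (5/9)*45 = 25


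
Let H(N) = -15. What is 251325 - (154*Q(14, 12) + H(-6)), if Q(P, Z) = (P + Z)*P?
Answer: 195284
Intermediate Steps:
Q(P, Z) = P*(P + Z)
251325 - (154*Q(14, 12) + H(-6)) = 251325 - (154*(14*(14 + 12)) - 15) = 251325 - (154*(14*26) - 15) = 251325 - (154*364 - 15) = 251325 - (56056 - 15) = 251325 - 1*56041 = 251325 - 56041 = 195284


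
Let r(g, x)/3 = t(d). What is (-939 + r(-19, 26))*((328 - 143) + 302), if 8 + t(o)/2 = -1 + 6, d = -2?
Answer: -466059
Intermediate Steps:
t(o) = -6 (t(o) = -16 + 2*(-1 + 6) = -16 + 2*5 = -16 + 10 = -6)
r(g, x) = -18 (r(g, x) = 3*(-6) = -18)
(-939 + r(-19, 26))*((328 - 143) + 302) = (-939 - 18)*((328 - 143) + 302) = -957*(185 + 302) = -957*487 = -466059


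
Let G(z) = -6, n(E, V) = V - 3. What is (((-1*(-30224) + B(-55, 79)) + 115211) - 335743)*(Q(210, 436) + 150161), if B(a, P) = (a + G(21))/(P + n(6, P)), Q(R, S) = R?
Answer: -4435613834171/155 ≈ -2.8617e+10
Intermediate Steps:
n(E, V) = -3 + V
B(a, P) = (-6 + a)/(-3 + 2*P) (B(a, P) = (a - 6)/(P + (-3 + P)) = (-6 + a)/(-3 + 2*P))
(((-1*(-30224) + B(-55, 79)) + 115211) - 335743)*(Q(210, 436) + 150161) = (((-1*(-30224) + (-6 - 55)/(-3 + 2*79)) + 115211) - 335743)*(210 + 150161) = (((30224 - 61/(-3 + 158)) + 115211) - 335743)*150371 = (((30224 - 61/155) + 115211) - 335743)*150371 = ((4684659/155 + 115211) - 335743)*150371 = (22542364/155 - 335743)*150371 = -29497801/155*150371 = -4435613834171/155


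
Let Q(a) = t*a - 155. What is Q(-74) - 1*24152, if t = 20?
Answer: -25787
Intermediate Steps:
Q(a) = -155 + 20*a (Q(a) = 20*a - 155 = -155 + 20*a)
Q(-74) - 1*24152 = (-155 + 20*(-74)) - 1*24152 = (-155 - 1480) - 24152 = -1635 - 24152 = -25787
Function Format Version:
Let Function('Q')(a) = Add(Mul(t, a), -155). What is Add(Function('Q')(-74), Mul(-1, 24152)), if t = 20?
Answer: -25787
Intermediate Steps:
Function('Q')(a) = Add(-155, Mul(20, a)) (Function('Q')(a) = Add(Mul(20, a), -155) = Add(-155, Mul(20, a)))
Add(Function('Q')(-74), Mul(-1, 24152)) = Add(Add(-155, Mul(20, -74)), Mul(-1, 24152)) = Add(Add(-155, -1480), -24152) = Add(-1635, -24152) = -25787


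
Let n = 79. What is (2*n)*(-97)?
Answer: -15326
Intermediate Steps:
(2*n)*(-97) = (2*79)*(-97) = 158*(-97) = -15326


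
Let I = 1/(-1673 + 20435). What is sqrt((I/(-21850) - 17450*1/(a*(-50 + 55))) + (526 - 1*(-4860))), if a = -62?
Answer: 7*sqrt(179378405522651933067)/1270844070 ≈ 73.772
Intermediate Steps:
I = 1/18762 ≈ 5.3299e-5
sqrt((I/(-21850) - 17450*1/(a*(-50 + 55))) + (526 - 1*(-4860))) = sqrt(((1/18762)/(-21850) - 17450*(-1/(62*(-50 + 55)))) + (526 - 1*(-4860))) = sqrt(((1/18762)*(-1/21850) - 17450/((-62*5))) + (526 + 4860)) = sqrt((-1/409949700 - 17450/(-310)) + 5386) = sqrt((-1/409949700 - 17450*(-1/310)) + 5386) = sqrt((-1/409949700 + 1745/31) + 5386) = sqrt(715362226469/12708440700 + 5386) = sqrt(69163023836669/12708440700) = 7*sqrt(179378405522651933067)/1270844070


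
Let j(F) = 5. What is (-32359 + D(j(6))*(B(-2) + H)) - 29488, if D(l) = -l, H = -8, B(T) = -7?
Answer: -61772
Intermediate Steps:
(-32359 + D(j(6))*(B(-2) + H)) - 29488 = (-32359 + (-1*5)*(-7 - 8)) - 29488 = (-32359 - 5*(-15)) - 29488 = (-32359 + 75) - 29488 = -32284 - 29488 = -61772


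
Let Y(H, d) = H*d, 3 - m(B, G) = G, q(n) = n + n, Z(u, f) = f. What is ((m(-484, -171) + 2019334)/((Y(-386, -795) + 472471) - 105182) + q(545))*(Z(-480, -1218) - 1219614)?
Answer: -899573499504576/674159 ≈ -1.3344e+9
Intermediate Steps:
q(n) = 2*n
m(B, G) = 3 - G
((m(-484, -171) + 2019334)/((Y(-386, -795) + 472471) - 105182) + q(545))*(Z(-480, -1218) - 1219614) = (((3 - 1*(-171)) + 2019334)/((-386*(-795) + 472471) - 105182) + 2*545)*(-1218 - 1219614) = (((3 + 171) + 2019334)/((306870 + 472471) - 105182) + 1090)*(-1220832) = ((174 + 2019334)/(779341 - 105182) + 1090)*(-1220832) = (2019508/674159 + 1090)*(-1220832) = (736852818/674159)*(-1220832) = -899573499504576/674159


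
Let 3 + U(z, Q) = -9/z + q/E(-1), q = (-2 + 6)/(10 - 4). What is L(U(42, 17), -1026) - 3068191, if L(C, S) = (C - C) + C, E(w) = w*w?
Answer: -128864129/42 ≈ -3.0682e+6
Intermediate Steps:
q = 2/3 (q = 4/6 = 4*(1/6) = 2/3 ≈ 0.66667)
E(w) = w**2
U(z, Q) = -7/3 - 9/z (U(z, Q) = -3 + (-9/z + 2/(3*((-1)**2))) = -3 + (-9/z + (2/3)/1) = -3 + (-9/z + (2/3)*1) = -3 + (-9/z + 2/3) = -3 + (2/3 - 9/z) = -7/3 - 9/z)
L(C, S) = C (L(C, S) = 0 + C = C)
L(U(42, 17), -1026) - 3068191 = (-7/3 - 9/42) - 3068191 = (-7/3 - 9*1/42) - 3068191 = (-7/3 - 3/14) - 3068191 = -107/42 - 3068191 = -128864129/42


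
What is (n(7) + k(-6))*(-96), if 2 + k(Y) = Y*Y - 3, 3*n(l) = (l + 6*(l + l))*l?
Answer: -23360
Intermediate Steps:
n(l) = 13*l²/3 (n(l) = ((l + 6*(l + l))*l)/3 = ((l + 6*(2*l))*l)/3 = ((l + 12*l)*l)/3 = ((13*l)*l)/3 = (13*l²)/3 = 13*l²/3)
k(Y) = -5 + Y² (k(Y) = -2 + (Y*Y - 3) = -2 + (Y² - 3) = -2 + (-3 + Y²) = -5 + Y²)
(n(7) + k(-6))*(-96) = ((13/3)*7² + (-5 + (-6)²))*(-96) = ((13/3)*49 + (-5 + 36))*(-96) = (637/3 + 31)*(-96) = (730/3)*(-96) = -23360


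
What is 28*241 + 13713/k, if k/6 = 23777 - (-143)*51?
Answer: 419325291/62140 ≈ 6748.1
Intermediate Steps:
k = 186420 (k = 6*(23777 - (-143)*51) = 6*(23777 - 1*(-7293)) = 6*(23777 + 7293) = 6*31070 = 186420)
28*241 + 13713/k = 28*241 + 13713/186420 = 6748 + 13713*(1/186420) = 6748 + 4571/62140 = 419325291/62140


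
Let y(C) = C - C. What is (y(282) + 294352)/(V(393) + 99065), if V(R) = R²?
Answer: 147176/126757 ≈ 1.1611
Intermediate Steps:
y(C) = 0
(y(282) + 294352)/(V(393) + 99065) = (0 + 294352)/(393² + 99065) = 294352/(154449 + 99065) = 294352/253514 = 294352*(1/253514) = 147176/126757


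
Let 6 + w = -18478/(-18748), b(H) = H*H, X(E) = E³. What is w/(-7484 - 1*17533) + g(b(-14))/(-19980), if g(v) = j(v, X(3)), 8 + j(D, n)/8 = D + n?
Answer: -6706948931/78091616214 ≈ -0.085886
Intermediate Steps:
j(D, n) = -64 + 8*D + 8*n (j(D, n) = -64 + 8*(D + n) = -64 + (8*D + 8*n) = -64 + 8*D + 8*n)
b(H) = H²
w = -47005/9374 (w = -6 - 18478/(-18748) = -6 - 18478*(-1/18748) = -6 + 9239/9374 = -47005/9374 ≈ -5.0144)
g(v) = 152 + 8*v (g(v) = -64 + 8*v + 8*3³ = -64 + 8*v + 8*27 = -64 + 8*v + 216 = 152 + 8*v)
w/(-7484 - 1*17533) + g(b(-14))/(-19980) = -47005/(9374*(-7484 - 1*17533)) + (152 + 8*(-14)²)/(-19980) = -47005/(9374*(-7484 - 17533)) + (152 + 8*196)*(-1/19980) = -47005/9374/(-25017) + (152 + 1568)*(-1/19980) = -47005/9374*(-1/25017) + 1720*(-1/19980) = 47005/234509358 - 86/999 = -6706948931/78091616214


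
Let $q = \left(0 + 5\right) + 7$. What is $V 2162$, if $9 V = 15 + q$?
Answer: $6486$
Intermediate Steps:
$q = 12$ ($q = 5 + 7 = 12$)
$V = 3$ ($V = \frac{15 + 12}{9} = \frac{1}{9} \cdot 27 = 3$)
$V 2162 = 3 \cdot 2162 = 6486$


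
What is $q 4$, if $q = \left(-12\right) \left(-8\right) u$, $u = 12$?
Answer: $4608$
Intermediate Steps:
$q = 1152$ ($q = \left(-12\right) \left(-8\right) 12 = 96 \cdot 12 = 1152$)
$q 4 = 1152 \cdot 4 = 4608$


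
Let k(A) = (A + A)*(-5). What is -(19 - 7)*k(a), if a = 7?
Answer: 840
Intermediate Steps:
k(A) = -10*A (k(A) = (2*A)*(-5) = -10*A)
-(19 - 7)*k(a) = -(19 - 7)*(-10*7) = -12*(-70) = -1*(-840) = 840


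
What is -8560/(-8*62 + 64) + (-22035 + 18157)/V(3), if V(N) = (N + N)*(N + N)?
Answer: -4747/54 ≈ -87.907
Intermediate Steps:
V(N) = 4*N² (V(N) = (2*N)*(2*N) = 4*N²)
-8560/(-8*62 + 64) + (-22035 + 18157)/V(3) = -8560/(-8*62 + 64) + (-22035 + 18157)/((4*3²)) = -8560/(-496 + 64) - 3878/(4*9) = -8560/(-432) - 3878/36 = -8560*(-1/432) - 3878*1/36 = 535/27 - 1939/18 = -4747/54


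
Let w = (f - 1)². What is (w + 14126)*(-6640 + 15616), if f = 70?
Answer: 169529712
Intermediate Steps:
w = 4761 (w = (70 - 1)² = 69² = 4761)
(w + 14126)*(-6640 + 15616) = (4761 + 14126)*(-6640 + 15616) = 18887*8976 = 169529712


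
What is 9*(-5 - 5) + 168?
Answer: 78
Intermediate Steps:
9*(-5 - 5) + 168 = 9*(-10) + 168 = -90 + 168 = 78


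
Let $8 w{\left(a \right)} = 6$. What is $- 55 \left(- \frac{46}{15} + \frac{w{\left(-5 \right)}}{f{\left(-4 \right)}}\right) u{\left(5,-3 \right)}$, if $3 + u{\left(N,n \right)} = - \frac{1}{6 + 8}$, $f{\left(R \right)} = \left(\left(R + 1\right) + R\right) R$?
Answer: $- \frac{2415611}{4704} \approx -513.52$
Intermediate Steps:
$w{\left(a \right)} = \frac{3}{4}$ ($w{\left(a \right)} = \frac{1}{8} \cdot 6 = \frac{3}{4}$)
$f{\left(R \right)} = R \left(1 + 2 R\right)$ ($f{\left(R \right)} = \left(\left(1 + R\right) + R\right) R = \left(1 + 2 R\right) R = R \left(1 + 2 R\right)$)
$u{\left(N,n \right)} = - \frac{43}{14}$ ($u{\left(N,n \right)} = -3 - \frac{1}{6 + 8} = -3 - \frac{1}{14} = - \frac{43}{14}$)
$- 55 \left(- \frac{46}{15} + \frac{w{\left(-5 \right)}}{f{\left(-4 \right)}}\right) u{\left(5,-3 \right)} = - 55 \left(- \frac{46}{15} + \frac{3}{4 \left(- 4 \left(1 + 2 \left(-4\right)\right)\right)}\right) \left(- \frac{43}{14}\right) = - 55 \left(\left(-46\right) \frac{1}{15} + \frac{3}{4 \left(- 4 \left(1 - 8\right)\right)}\right) \left(- \frac{43}{14}\right) = - 55 \left(- \frac{46}{15} + \frac{3}{4 \left(\left(-4\right) \left(-7\right)\right)}\right) \left(- \frac{43}{14}\right) = - 55 \left(- \frac{46}{15} + \frac{3}{4 \cdot 28}\right) \left(- \frac{43}{14}\right) = - 55 \left(- \frac{46}{15} + \frac{3}{4} \cdot \frac{1}{28}\right) \left(- \frac{43}{14}\right) = - 55 \left(- \frac{46}{15} + \frac{3}{112}\right) \left(- \frac{43}{14}\right) = \left(-55\right) \left(- \frac{5107}{1680}\right) \left(- \frac{43}{14}\right) = \frac{56177}{336} \left(- \frac{43}{14}\right) = - \frac{2415611}{4704}$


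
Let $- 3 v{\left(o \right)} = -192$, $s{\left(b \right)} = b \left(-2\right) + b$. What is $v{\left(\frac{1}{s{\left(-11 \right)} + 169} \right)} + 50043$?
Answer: $50107$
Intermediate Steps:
$s{\left(b \right)} = - b$ ($s{\left(b \right)} = - 2 b + b = - b$)
$v{\left(o \right)} = 64$ ($v{\left(o \right)} = \left(- \frac{1}{3}\right) \left(-192\right) = 64$)
$v{\left(\frac{1}{s{\left(-11 \right)} + 169} \right)} + 50043 = 64 + 50043 = 50107$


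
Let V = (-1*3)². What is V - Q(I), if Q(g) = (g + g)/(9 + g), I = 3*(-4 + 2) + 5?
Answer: 37/4 ≈ 9.2500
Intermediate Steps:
I = -1 (I = 3*(-2) + 5 = -6 + 5 = -1)
Q(g) = 2*g/(9 + g) (Q(g) = (2*g)/(9 + g) = 2*g/(9 + g))
V = 9 (V = (-3)² = 9)
V - Q(I) = 9 - 2*(-1)/(9 - 1) = 9 - 2*(-1)/8 = 9 - 1*(-¼) = 9 + ¼ = 37/4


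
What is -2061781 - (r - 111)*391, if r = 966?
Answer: -2396086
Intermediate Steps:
-2061781 - (r - 111)*391 = -2061781 - (966 - 111)*391 = -2061781 - 855*391 = -2061781 - 1*334305 = -2061781 - 334305 = -2396086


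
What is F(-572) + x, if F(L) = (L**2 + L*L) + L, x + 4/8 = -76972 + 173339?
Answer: 1500325/2 ≈ 7.5016e+5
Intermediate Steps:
x = 192733/2 (x = -1/2 + (-76972 + 173339) = -1/2 + 96367 = 192733/2 ≈ 96367.)
F(L) = L + 2*L**2 (F(L) = (L**2 + L**2) + L = 2*L**2 + L = L + 2*L**2)
F(-572) + x = -572*(1 + 2*(-572)) + 192733/2 = -572*(1 - 1144) + 192733/2 = -572*(-1143) + 192733/2 = 653796 + 192733/2 = 1500325/2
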